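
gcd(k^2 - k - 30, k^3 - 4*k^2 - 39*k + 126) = 1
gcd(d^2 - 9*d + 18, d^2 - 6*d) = d - 6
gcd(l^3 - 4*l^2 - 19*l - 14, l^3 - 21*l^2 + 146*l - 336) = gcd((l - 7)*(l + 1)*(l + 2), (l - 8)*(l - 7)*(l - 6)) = l - 7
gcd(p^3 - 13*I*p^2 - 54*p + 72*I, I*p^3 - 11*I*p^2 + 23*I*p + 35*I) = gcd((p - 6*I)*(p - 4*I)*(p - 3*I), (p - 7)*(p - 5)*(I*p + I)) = 1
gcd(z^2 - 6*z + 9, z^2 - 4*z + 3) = z - 3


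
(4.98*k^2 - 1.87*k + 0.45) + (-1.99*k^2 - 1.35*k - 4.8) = 2.99*k^2 - 3.22*k - 4.35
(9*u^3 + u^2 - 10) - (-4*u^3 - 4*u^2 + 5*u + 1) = 13*u^3 + 5*u^2 - 5*u - 11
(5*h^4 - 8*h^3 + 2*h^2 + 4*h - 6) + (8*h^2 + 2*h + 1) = 5*h^4 - 8*h^3 + 10*h^2 + 6*h - 5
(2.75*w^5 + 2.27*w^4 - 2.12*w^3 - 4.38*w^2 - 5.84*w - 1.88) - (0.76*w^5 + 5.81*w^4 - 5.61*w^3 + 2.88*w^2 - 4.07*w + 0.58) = 1.99*w^5 - 3.54*w^4 + 3.49*w^3 - 7.26*w^2 - 1.77*w - 2.46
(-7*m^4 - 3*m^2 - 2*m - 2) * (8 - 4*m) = 28*m^5 - 56*m^4 + 12*m^3 - 16*m^2 - 8*m - 16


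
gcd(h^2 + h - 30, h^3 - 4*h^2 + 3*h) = 1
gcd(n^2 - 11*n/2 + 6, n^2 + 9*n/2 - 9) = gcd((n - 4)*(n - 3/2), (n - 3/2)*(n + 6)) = n - 3/2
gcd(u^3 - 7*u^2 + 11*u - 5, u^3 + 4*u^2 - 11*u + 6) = u^2 - 2*u + 1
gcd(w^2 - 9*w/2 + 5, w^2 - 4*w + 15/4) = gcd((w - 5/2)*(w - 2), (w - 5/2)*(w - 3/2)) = w - 5/2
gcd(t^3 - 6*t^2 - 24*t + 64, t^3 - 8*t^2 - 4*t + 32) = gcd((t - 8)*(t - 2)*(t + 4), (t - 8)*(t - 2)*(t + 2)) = t^2 - 10*t + 16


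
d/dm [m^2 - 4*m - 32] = 2*m - 4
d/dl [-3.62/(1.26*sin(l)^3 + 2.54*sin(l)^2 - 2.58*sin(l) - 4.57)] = (13.6836*sin(l)^2 + 18.3896*sin(l) - 9.3396)*cos(l)/(1.26*sin(l)^3 + 2.54*sin(l)^2 - 2.58*sin(l) - 4.57)^2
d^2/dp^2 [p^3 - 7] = 6*p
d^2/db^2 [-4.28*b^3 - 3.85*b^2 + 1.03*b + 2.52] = -25.68*b - 7.7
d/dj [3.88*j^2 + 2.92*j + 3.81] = 7.76*j + 2.92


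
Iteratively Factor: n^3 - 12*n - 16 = (n + 2)*(n^2 - 2*n - 8) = (n - 4)*(n + 2)*(n + 2)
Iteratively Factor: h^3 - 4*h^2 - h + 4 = (h - 4)*(h^2 - 1) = (h - 4)*(h - 1)*(h + 1)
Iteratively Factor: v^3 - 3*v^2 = (v - 3)*(v^2) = v*(v - 3)*(v)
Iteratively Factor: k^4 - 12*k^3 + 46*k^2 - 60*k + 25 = (k - 1)*(k^3 - 11*k^2 + 35*k - 25) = (k - 1)^2*(k^2 - 10*k + 25) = (k - 5)*(k - 1)^2*(k - 5)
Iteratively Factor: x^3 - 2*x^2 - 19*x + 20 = (x - 5)*(x^2 + 3*x - 4) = (x - 5)*(x + 4)*(x - 1)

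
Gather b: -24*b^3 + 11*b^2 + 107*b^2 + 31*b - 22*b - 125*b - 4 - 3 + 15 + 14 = -24*b^3 + 118*b^2 - 116*b + 22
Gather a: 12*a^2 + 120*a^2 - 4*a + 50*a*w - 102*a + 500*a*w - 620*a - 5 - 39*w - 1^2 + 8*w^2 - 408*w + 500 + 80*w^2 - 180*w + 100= 132*a^2 + a*(550*w - 726) + 88*w^2 - 627*w + 594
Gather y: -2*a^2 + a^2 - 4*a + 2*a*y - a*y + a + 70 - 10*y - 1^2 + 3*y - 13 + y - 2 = -a^2 - 3*a + y*(a - 6) + 54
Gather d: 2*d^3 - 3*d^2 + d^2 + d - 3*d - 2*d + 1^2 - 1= 2*d^3 - 2*d^2 - 4*d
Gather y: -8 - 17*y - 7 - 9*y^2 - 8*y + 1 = -9*y^2 - 25*y - 14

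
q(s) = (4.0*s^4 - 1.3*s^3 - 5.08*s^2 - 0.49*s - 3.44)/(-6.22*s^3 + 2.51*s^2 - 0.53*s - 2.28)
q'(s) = (18.66*s^2 - 5.02*s + 0.53)*(4.0*s^4 - 1.3*s^3 - 5.08*s^2 - 0.49*s - 3.44)/(-6.22*s^3 + 2.51*s^2 - 0.53*s - 2.28)^2 + (16.0*s^3 - 3.9*s^2 - 10.16*s - 0.49)/(-6.22*s^3 + 2.51*s^2 - 0.53*s - 2.28) = (-24.88*s^6 + 20.08*s^5 - 41.2206*s^4 - 41.1976*s^3 - 51.3761*s^2 + 40.4336*s - 0.706)/(38.6884*s^6 - 31.2244*s^5 + 12.8933*s^4 + 25.7026*s^3 - 11.1647*s^2 + 2.4168*s + 5.1984)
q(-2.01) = 0.89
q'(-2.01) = -0.83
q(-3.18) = 1.77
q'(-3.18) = -0.71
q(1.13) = 0.67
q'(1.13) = -2.17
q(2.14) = -0.82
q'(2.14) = -1.04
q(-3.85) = 2.24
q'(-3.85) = -0.69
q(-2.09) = 0.96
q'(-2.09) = -0.81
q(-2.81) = 1.50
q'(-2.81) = -0.73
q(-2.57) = 1.33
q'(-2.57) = -0.75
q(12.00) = -7.69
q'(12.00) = -0.65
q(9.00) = -5.73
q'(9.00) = -0.66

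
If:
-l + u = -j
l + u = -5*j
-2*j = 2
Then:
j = -1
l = 2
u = 3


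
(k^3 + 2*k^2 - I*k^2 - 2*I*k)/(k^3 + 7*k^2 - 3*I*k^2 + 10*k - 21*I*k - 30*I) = k*(k - I)/(k^2 + k*(5 - 3*I) - 15*I)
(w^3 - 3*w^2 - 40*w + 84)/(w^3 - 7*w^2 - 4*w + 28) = (w + 6)/(w + 2)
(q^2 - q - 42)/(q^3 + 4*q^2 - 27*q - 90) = (q - 7)/(q^2 - 2*q - 15)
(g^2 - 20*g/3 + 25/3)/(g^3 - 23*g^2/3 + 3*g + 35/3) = (g - 5)/(g^2 - 6*g - 7)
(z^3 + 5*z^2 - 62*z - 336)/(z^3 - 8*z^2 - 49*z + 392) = (z + 6)/(z - 7)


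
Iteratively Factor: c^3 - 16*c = (c)*(c^2 - 16) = c*(c + 4)*(c - 4)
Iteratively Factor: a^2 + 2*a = (a + 2)*(a)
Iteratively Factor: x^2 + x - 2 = (x + 2)*(x - 1)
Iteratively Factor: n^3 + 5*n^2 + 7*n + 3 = (n + 1)*(n^2 + 4*n + 3) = (n + 1)*(n + 3)*(n + 1)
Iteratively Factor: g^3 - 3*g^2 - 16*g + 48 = (g - 3)*(g^2 - 16) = (g - 4)*(g - 3)*(g + 4)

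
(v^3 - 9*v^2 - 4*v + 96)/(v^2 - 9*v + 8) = (v^2 - v - 12)/(v - 1)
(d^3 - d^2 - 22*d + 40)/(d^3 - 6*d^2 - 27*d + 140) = (d - 2)/(d - 7)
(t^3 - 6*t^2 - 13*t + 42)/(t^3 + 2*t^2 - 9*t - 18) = (t^2 - 9*t + 14)/(t^2 - t - 6)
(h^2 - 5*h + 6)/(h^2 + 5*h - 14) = (h - 3)/(h + 7)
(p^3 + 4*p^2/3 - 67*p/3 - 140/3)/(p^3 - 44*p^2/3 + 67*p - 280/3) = (3*p^2 + 19*p + 28)/(3*p^2 - 29*p + 56)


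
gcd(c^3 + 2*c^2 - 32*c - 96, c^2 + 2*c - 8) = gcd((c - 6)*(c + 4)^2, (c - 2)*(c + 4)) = c + 4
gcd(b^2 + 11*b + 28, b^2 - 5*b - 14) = 1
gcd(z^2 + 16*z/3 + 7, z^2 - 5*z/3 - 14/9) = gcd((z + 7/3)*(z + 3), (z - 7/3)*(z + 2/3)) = 1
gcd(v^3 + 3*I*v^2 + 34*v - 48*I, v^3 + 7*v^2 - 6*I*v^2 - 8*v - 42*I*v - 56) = v - 2*I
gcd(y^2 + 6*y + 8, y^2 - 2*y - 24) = y + 4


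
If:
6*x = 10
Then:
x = 5/3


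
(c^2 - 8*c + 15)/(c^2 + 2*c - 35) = (c - 3)/(c + 7)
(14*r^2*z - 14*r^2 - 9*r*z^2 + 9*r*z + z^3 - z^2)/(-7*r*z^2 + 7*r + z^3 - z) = (-2*r + z)/(z + 1)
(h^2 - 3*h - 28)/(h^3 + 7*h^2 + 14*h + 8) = (h - 7)/(h^2 + 3*h + 2)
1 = 1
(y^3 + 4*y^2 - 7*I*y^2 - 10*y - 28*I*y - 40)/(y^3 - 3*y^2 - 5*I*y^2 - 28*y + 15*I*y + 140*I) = (y - 2*I)/(y - 7)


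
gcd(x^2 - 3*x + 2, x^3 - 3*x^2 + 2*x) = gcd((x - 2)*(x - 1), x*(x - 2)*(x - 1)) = x^2 - 3*x + 2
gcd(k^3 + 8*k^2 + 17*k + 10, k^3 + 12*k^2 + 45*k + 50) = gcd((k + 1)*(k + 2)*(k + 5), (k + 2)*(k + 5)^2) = k^2 + 7*k + 10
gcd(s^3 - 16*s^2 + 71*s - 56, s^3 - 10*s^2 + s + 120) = s - 8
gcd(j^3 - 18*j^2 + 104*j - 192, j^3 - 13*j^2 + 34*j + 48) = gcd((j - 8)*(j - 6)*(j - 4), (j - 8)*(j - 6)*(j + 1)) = j^2 - 14*j + 48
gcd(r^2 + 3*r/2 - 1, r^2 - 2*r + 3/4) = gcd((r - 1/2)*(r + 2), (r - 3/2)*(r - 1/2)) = r - 1/2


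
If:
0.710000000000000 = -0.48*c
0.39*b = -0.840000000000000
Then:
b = -2.15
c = -1.48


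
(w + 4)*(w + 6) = w^2 + 10*w + 24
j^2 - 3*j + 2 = (j - 2)*(j - 1)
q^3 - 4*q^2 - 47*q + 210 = (q - 6)*(q - 5)*(q + 7)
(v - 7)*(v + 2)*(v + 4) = v^3 - v^2 - 34*v - 56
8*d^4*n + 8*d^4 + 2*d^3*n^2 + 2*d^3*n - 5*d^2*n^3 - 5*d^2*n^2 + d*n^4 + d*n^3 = (-4*d + n)*(-2*d + n)*(d + n)*(d*n + d)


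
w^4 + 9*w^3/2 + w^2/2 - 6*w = w*(w - 1)*(w + 3/2)*(w + 4)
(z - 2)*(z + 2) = z^2 - 4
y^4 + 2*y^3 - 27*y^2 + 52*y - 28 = (y - 2)^2*(y - 1)*(y + 7)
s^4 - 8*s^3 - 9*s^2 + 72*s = s*(s - 8)*(s - 3)*(s + 3)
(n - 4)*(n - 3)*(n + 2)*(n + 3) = n^4 - 2*n^3 - 17*n^2 + 18*n + 72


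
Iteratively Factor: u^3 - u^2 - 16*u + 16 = (u - 4)*(u^2 + 3*u - 4) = (u - 4)*(u + 4)*(u - 1)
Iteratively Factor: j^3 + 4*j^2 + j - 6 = (j + 3)*(j^2 + j - 2) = (j - 1)*(j + 3)*(j + 2)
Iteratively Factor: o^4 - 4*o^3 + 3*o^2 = (o - 1)*(o^3 - 3*o^2) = o*(o - 1)*(o^2 - 3*o) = o^2*(o - 1)*(o - 3)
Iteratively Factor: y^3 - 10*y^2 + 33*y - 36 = (y - 3)*(y^2 - 7*y + 12) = (y - 4)*(y - 3)*(y - 3)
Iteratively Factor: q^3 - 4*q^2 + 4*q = (q)*(q^2 - 4*q + 4) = q*(q - 2)*(q - 2)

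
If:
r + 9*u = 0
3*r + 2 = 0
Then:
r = -2/3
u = 2/27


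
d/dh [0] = 0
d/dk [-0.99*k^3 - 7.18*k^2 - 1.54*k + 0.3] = -2.97*k^2 - 14.36*k - 1.54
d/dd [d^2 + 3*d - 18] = 2*d + 3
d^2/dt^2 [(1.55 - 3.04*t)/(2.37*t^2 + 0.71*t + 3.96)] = (-(3.04*t - 1.55)*(4.74*t + 0.71)*(9.48*t + 1.42) + (43.2288*t - 3.0302)*(2.37*t^2 + 0.71*t + 3.96))/(2.37*t^2 + 0.71*t + 3.96)^3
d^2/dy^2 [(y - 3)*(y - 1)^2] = 6*y - 10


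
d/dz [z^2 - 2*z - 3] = 2*z - 2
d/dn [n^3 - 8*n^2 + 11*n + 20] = 3*n^2 - 16*n + 11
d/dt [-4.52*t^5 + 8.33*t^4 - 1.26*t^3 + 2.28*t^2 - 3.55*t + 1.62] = -22.6*t^4 + 33.32*t^3 - 3.78*t^2 + 4.56*t - 3.55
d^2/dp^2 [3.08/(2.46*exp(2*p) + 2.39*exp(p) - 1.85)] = (3.08*(4.92*exp(p) + 2.39)*(9.84*exp(p) + 4.78)*exp(p) - (30.3072*exp(p) + 7.3612)*(2.46*exp(2*p) + 2.39*exp(p) - 1.85))*exp(p)/(2.46*exp(2*p) + 2.39*exp(p) - 1.85)^3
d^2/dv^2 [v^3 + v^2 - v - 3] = 6*v + 2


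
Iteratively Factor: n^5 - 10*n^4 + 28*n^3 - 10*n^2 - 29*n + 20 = (n - 1)*(n^4 - 9*n^3 + 19*n^2 + 9*n - 20) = (n - 1)^2*(n^3 - 8*n^2 + 11*n + 20) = (n - 4)*(n - 1)^2*(n^2 - 4*n - 5) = (n - 4)*(n - 1)^2*(n + 1)*(n - 5)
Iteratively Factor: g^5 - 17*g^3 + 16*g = (g + 1)*(g^4 - g^3 - 16*g^2 + 16*g) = g*(g + 1)*(g^3 - g^2 - 16*g + 16) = g*(g + 1)*(g + 4)*(g^2 - 5*g + 4) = g*(g - 1)*(g + 1)*(g + 4)*(g - 4)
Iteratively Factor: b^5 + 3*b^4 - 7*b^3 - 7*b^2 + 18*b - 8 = (b - 1)*(b^4 + 4*b^3 - 3*b^2 - 10*b + 8) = (b - 1)*(b + 4)*(b^3 - 3*b + 2) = (b - 1)^2*(b + 4)*(b^2 + b - 2) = (b - 1)^3*(b + 4)*(b + 2)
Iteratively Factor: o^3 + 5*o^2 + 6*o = (o + 2)*(o^2 + 3*o) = o*(o + 2)*(o + 3)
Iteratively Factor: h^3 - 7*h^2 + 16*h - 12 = (h - 2)*(h^2 - 5*h + 6) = (h - 2)^2*(h - 3)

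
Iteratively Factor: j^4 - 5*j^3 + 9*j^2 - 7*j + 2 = (j - 1)*(j^3 - 4*j^2 + 5*j - 2) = (j - 1)^2*(j^2 - 3*j + 2) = (j - 2)*(j - 1)^2*(j - 1)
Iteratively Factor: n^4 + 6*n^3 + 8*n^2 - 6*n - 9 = (n - 1)*(n^3 + 7*n^2 + 15*n + 9) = (n - 1)*(n + 3)*(n^2 + 4*n + 3) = (n - 1)*(n + 3)^2*(n + 1)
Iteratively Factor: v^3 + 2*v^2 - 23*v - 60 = (v + 3)*(v^2 - v - 20) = (v + 3)*(v + 4)*(v - 5)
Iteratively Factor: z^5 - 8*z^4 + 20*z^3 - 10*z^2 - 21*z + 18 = (z - 2)*(z^4 - 6*z^3 + 8*z^2 + 6*z - 9) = (z - 2)*(z - 1)*(z^3 - 5*z^2 + 3*z + 9) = (z - 3)*(z - 2)*(z - 1)*(z^2 - 2*z - 3) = (z - 3)*(z - 2)*(z - 1)*(z + 1)*(z - 3)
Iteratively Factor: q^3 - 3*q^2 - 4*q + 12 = (q + 2)*(q^2 - 5*q + 6) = (q - 2)*(q + 2)*(q - 3)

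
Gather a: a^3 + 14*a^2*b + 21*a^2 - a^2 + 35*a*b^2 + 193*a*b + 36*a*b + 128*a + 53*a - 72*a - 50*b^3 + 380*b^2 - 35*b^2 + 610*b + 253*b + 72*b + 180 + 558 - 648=a^3 + a^2*(14*b + 20) + a*(35*b^2 + 229*b + 109) - 50*b^3 + 345*b^2 + 935*b + 90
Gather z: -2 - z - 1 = -z - 3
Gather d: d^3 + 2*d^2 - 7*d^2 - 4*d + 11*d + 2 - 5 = d^3 - 5*d^2 + 7*d - 3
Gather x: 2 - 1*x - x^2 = -x^2 - x + 2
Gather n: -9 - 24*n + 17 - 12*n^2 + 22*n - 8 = -12*n^2 - 2*n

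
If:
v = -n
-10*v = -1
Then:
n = -1/10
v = 1/10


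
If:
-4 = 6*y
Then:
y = -2/3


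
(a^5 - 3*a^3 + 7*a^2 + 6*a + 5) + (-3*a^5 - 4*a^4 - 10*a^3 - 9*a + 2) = -2*a^5 - 4*a^4 - 13*a^3 + 7*a^2 - 3*a + 7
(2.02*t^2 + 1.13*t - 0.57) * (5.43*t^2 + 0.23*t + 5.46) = 10.9686*t^4 + 6.6005*t^3 + 8.194*t^2 + 6.0387*t - 3.1122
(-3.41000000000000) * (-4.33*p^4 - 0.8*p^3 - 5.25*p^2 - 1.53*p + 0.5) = 14.7653*p^4 + 2.728*p^3 + 17.9025*p^2 + 5.2173*p - 1.705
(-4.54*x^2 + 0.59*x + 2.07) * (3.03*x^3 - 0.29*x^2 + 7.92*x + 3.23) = -13.7562*x^5 + 3.1043*x^4 - 29.8558*x^3 - 10.5917*x^2 + 18.3001*x + 6.6861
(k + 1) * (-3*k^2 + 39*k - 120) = -3*k^3 + 36*k^2 - 81*k - 120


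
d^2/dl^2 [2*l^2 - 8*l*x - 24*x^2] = 4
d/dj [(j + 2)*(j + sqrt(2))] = 2*j + sqrt(2) + 2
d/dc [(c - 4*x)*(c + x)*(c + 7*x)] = 3*c^2 + 8*c*x - 25*x^2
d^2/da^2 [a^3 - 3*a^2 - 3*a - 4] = 6*a - 6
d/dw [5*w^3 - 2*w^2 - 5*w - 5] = 15*w^2 - 4*w - 5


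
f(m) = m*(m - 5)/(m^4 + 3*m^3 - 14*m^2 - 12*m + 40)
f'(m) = m*(m - 5)*(-4*m^3 - 9*m^2 + 28*m + 12)/(m^4 + 3*m^3 - 14*m^2 - 12*m + 40)^2 + m/(m^4 + 3*m^3 - 14*m^2 - 12*m + 40) + (m - 5)/(m^4 + 3*m^3 - 14*m^2 - 12*m + 40) = 2*(-m^4 + 4*m^3 + 23*m^2 + 5*m + 50)/(m^7 + 8*m^6 - 3*m^5 - 114*m^4 - 24*m^3 + 528*m^2 + 80*m - 800)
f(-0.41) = 0.05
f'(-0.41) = -0.14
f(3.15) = -0.10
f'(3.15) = 0.24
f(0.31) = -0.04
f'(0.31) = -0.15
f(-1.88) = 2.29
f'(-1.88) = -20.23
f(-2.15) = -2.09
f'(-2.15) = -12.93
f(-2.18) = -1.76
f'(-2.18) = -8.97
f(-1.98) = 14.44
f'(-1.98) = -729.14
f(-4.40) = -0.70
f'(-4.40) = 0.89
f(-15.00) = 0.01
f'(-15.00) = 0.00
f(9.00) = 0.00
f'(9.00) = 0.00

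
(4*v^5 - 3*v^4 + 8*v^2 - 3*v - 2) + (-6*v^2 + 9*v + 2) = 4*v^5 - 3*v^4 + 2*v^2 + 6*v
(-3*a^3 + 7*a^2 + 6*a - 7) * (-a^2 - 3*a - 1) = 3*a^5 + 2*a^4 - 24*a^3 - 18*a^2 + 15*a + 7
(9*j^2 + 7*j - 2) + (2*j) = 9*j^2 + 9*j - 2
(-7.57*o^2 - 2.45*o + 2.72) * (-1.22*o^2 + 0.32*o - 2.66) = 9.2354*o^4 + 0.5666*o^3 + 16.0338*o^2 + 7.3874*o - 7.2352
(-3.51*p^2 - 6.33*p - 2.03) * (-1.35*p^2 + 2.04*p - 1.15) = 4.7385*p^4 + 1.3851*p^3 - 6.1362*p^2 + 3.1383*p + 2.3345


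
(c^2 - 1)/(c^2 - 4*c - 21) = (1 - c^2)/(-c^2 + 4*c + 21)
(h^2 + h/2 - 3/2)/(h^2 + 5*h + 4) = (2*h^2 + h - 3)/(2*(h^2 + 5*h + 4))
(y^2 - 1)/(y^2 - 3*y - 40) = (1 - y^2)/(-y^2 + 3*y + 40)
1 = 1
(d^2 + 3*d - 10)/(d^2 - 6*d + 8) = (d + 5)/(d - 4)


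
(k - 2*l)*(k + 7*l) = k^2 + 5*k*l - 14*l^2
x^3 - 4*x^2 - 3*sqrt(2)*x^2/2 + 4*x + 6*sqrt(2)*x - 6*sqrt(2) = (x - 2)^2*(x - 3*sqrt(2)/2)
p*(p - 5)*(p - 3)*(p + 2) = p^4 - 6*p^3 - p^2 + 30*p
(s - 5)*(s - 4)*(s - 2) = s^3 - 11*s^2 + 38*s - 40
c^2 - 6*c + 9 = (c - 3)^2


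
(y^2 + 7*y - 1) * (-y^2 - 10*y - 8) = -y^4 - 17*y^3 - 77*y^2 - 46*y + 8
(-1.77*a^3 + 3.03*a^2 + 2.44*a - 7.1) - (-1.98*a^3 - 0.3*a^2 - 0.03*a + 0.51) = 0.21*a^3 + 3.33*a^2 + 2.47*a - 7.61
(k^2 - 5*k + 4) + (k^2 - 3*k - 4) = 2*k^2 - 8*k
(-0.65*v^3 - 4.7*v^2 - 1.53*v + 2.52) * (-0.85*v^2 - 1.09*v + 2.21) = 0.5525*v^5 + 4.7035*v^4 + 4.987*v^3 - 10.8613*v^2 - 6.1281*v + 5.5692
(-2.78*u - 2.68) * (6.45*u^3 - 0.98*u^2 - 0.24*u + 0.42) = -17.931*u^4 - 14.5616*u^3 + 3.2936*u^2 - 0.5244*u - 1.1256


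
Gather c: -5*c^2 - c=-5*c^2 - c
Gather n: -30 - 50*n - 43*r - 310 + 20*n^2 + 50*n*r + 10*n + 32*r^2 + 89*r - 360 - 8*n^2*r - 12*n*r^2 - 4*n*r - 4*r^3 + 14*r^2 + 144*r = n^2*(20 - 8*r) + n*(-12*r^2 + 46*r - 40) - 4*r^3 + 46*r^2 + 190*r - 700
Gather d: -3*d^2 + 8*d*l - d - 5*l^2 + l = -3*d^2 + d*(8*l - 1) - 5*l^2 + l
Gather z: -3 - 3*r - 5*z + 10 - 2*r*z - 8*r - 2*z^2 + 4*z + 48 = -11*r - 2*z^2 + z*(-2*r - 1) + 55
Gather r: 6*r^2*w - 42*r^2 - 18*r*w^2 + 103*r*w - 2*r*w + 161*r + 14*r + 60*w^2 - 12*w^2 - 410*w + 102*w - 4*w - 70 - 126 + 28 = r^2*(6*w - 42) + r*(-18*w^2 + 101*w + 175) + 48*w^2 - 312*w - 168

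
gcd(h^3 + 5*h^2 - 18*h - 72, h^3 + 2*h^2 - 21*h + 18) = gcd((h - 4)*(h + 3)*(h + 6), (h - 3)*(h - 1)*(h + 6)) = h + 6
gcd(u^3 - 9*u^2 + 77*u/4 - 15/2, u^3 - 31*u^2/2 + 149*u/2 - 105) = u^2 - 17*u/2 + 15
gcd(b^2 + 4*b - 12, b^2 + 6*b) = b + 6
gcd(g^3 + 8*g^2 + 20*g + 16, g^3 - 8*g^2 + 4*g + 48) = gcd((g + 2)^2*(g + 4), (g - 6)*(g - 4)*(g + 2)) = g + 2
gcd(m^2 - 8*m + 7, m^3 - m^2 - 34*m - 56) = m - 7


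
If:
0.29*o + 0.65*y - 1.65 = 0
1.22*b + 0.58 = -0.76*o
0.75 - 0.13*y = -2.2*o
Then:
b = -0.36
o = -0.19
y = 2.62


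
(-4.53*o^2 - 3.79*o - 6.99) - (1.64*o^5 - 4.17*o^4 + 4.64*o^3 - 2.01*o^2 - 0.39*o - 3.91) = -1.64*o^5 + 4.17*o^4 - 4.64*o^3 - 2.52*o^2 - 3.4*o - 3.08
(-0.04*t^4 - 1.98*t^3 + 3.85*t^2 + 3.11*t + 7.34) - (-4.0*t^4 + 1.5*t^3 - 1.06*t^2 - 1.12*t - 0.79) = 3.96*t^4 - 3.48*t^3 + 4.91*t^2 + 4.23*t + 8.13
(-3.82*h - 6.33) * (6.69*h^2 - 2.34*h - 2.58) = -25.5558*h^3 - 33.4089*h^2 + 24.6678*h + 16.3314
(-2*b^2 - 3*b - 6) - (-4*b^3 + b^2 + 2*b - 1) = 4*b^3 - 3*b^2 - 5*b - 5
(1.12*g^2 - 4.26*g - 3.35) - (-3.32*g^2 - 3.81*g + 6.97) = 4.44*g^2 - 0.45*g - 10.32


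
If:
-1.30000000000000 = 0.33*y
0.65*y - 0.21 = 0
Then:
No Solution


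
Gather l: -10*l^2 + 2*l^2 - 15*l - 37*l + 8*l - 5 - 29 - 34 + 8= -8*l^2 - 44*l - 60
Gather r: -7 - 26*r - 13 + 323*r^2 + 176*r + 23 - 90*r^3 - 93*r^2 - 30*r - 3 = -90*r^3 + 230*r^2 + 120*r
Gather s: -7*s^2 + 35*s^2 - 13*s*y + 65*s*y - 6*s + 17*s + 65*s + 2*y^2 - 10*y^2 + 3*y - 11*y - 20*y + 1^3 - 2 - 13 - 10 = 28*s^2 + s*(52*y + 76) - 8*y^2 - 28*y - 24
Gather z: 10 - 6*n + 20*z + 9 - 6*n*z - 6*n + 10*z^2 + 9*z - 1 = -12*n + 10*z^2 + z*(29 - 6*n) + 18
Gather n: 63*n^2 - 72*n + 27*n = 63*n^2 - 45*n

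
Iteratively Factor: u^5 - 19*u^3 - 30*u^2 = (u)*(u^4 - 19*u^2 - 30*u) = u*(u + 2)*(u^3 - 2*u^2 - 15*u) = u*(u + 2)*(u + 3)*(u^2 - 5*u) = u^2*(u + 2)*(u + 3)*(u - 5)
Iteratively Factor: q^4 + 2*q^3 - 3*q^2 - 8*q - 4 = (q + 1)*(q^3 + q^2 - 4*q - 4) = (q + 1)^2*(q^2 - 4) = (q - 2)*(q + 1)^2*(q + 2)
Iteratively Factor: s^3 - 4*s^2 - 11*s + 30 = (s - 2)*(s^2 - 2*s - 15) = (s - 5)*(s - 2)*(s + 3)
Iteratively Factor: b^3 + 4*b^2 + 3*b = (b)*(b^2 + 4*b + 3) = b*(b + 1)*(b + 3)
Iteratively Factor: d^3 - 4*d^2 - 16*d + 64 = (d - 4)*(d^2 - 16) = (d - 4)*(d + 4)*(d - 4)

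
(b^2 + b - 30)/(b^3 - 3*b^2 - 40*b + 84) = (b - 5)/(b^2 - 9*b + 14)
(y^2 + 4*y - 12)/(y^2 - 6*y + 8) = (y + 6)/(y - 4)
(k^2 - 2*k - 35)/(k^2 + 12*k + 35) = (k - 7)/(k + 7)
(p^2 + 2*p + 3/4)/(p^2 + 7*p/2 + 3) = (p + 1/2)/(p + 2)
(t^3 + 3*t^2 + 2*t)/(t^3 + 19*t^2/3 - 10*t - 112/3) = 3*t*(t + 1)/(3*t^2 + 13*t - 56)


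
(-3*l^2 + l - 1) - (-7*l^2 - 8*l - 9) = 4*l^2 + 9*l + 8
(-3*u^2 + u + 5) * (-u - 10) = 3*u^3 + 29*u^2 - 15*u - 50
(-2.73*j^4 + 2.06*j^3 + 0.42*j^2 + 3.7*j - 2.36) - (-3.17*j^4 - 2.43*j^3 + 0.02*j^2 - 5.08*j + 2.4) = 0.44*j^4 + 4.49*j^3 + 0.4*j^2 + 8.78*j - 4.76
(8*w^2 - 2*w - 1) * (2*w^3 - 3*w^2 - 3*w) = 16*w^5 - 28*w^4 - 20*w^3 + 9*w^2 + 3*w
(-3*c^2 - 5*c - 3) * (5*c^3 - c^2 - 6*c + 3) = -15*c^5 - 22*c^4 + 8*c^3 + 24*c^2 + 3*c - 9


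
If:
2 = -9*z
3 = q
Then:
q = 3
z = -2/9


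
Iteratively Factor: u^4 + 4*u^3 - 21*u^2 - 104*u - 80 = (u + 1)*(u^3 + 3*u^2 - 24*u - 80) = (u + 1)*(u + 4)*(u^2 - u - 20) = (u - 5)*(u + 1)*(u + 4)*(u + 4)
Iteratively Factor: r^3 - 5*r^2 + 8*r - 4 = (r - 1)*(r^2 - 4*r + 4) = (r - 2)*(r - 1)*(r - 2)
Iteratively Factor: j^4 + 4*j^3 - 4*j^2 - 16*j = (j + 2)*(j^3 + 2*j^2 - 8*j) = (j + 2)*(j + 4)*(j^2 - 2*j) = (j - 2)*(j + 2)*(j + 4)*(j)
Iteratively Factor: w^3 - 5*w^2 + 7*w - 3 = (w - 1)*(w^2 - 4*w + 3) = (w - 1)^2*(w - 3)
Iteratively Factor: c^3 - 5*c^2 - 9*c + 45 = (c + 3)*(c^2 - 8*c + 15) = (c - 5)*(c + 3)*(c - 3)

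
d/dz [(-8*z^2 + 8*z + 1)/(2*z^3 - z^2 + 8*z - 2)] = 2*(8*z^4 - 16*z^3 - 31*z^2 + 17*z - 12)/(4*z^6 - 4*z^5 + 33*z^4 - 24*z^3 + 68*z^2 - 32*z + 4)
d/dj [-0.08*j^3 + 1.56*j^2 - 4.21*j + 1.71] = -0.24*j^2 + 3.12*j - 4.21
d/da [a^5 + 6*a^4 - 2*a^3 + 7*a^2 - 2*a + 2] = 5*a^4 + 24*a^3 - 6*a^2 + 14*a - 2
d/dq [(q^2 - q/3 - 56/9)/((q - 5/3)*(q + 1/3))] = 9*(-9*q^2 + 102*q - 73)/(81*q^4 - 216*q^3 + 54*q^2 + 120*q + 25)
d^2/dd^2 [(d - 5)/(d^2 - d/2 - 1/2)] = 4*((5 - d)*(4*d - 1)^2 + (11 - 6*d)*(-2*d^2 + d + 1))/(-2*d^2 + d + 1)^3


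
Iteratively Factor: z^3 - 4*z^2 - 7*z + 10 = (z - 1)*(z^2 - 3*z - 10) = (z - 5)*(z - 1)*(z + 2)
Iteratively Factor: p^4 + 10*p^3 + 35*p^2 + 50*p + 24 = (p + 2)*(p^3 + 8*p^2 + 19*p + 12) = (p + 1)*(p + 2)*(p^2 + 7*p + 12) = (p + 1)*(p + 2)*(p + 3)*(p + 4)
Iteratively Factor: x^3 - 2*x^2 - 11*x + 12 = (x - 1)*(x^2 - x - 12) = (x - 1)*(x + 3)*(x - 4)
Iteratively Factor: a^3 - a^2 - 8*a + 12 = (a - 2)*(a^2 + a - 6) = (a - 2)^2*(a + 3)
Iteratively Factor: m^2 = (m)*(m)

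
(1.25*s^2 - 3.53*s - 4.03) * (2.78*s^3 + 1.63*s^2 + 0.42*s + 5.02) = 3.475*s^5 - 7.7759*s^4 - 16.4323*s^3 - 1.7765*s^2 - 19.4132*s - 20.2306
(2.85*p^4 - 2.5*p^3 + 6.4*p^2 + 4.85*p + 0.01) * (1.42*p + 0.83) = 4.047*p^5 - 1.1845*p^4 + 7.013*p^3 + 12.199*p^2 + 4.0397*p + 0.0083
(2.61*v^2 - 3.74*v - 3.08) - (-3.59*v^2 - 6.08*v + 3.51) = 6.2*v^2 + 2.34*v - 6.59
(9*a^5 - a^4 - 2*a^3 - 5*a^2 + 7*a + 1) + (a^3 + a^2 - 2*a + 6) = 9*a^5 - a^4 - a^3 - 4*a^2 + 5*a + 7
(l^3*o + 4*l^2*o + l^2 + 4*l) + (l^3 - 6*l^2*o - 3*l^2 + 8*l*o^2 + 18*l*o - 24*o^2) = l^3*o + l^3 - 2*l^2*o - 2*l^2 + 8*l*o^2 + 18*l*o + 4*l - 24*o^2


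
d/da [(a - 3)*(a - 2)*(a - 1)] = 3*a^2 - 12*a + 11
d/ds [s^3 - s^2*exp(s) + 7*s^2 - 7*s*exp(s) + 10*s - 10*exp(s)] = -s^2*exp(s) + 3*s^2 - 9*s*exp(s) + 14*s - 17*exp(s) + 10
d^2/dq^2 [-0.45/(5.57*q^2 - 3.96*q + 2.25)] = (27.92241*q^2 - 19.85148*q - 0.45*(11.14*q - 3.96)*(22.28*q - 7.92) + 11.27925)/(5.57*q^2 - 3.96*q + 2.25)^3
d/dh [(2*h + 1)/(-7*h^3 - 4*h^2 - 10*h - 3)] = (28*h^3 + 29*h^2 + 8*h + 4)/(49*h^6 + 56*h^5 + 156*h^4 + 122*h^3 + 124*h^2 + 60*h + 9)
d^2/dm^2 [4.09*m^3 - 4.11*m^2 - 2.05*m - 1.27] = 24.54*m - 8.22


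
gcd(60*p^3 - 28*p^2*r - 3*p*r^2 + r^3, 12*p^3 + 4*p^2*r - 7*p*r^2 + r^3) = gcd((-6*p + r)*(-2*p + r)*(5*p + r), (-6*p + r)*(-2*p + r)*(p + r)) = 12*p^2 - 8*p*r + r^2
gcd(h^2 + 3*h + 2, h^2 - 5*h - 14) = h + 2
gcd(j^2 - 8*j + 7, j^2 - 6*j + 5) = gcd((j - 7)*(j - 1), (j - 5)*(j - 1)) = j - 1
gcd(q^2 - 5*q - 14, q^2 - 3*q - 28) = q - 7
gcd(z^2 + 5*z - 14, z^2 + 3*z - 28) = z + 7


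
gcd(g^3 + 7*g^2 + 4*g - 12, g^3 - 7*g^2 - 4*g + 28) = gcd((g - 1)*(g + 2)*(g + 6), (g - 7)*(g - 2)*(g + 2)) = g + 2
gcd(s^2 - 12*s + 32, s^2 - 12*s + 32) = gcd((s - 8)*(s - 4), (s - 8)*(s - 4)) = s^2 - 12*s + 32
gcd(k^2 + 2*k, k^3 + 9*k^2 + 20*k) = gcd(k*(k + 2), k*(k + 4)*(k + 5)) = k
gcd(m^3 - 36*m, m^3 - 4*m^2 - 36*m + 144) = m^2 - 36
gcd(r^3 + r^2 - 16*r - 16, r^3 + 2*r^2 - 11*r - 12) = r^2 + 5*r + 4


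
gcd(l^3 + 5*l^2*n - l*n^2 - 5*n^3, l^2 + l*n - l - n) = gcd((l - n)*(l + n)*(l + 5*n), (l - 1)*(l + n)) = l + n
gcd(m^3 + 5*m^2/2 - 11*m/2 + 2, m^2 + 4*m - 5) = m - 1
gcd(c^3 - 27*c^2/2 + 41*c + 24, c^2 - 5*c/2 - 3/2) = c + 1/2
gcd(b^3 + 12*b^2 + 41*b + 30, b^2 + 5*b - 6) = b + 6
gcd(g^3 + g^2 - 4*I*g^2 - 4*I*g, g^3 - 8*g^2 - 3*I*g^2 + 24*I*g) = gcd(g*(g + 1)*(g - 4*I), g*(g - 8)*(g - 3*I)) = g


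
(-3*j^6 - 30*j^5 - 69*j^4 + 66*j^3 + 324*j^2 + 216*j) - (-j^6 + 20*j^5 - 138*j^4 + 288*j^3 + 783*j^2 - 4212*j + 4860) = -2*j^6 - 50*j^5 + 69*j^4 - 222*j^3 - 459*j^2 + 4428*j - 4860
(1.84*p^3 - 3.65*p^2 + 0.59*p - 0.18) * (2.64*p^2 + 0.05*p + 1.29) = 4.8576*p^5 - 9.544*p^4 + 3.7487*p^3 - 5.1542*p^2 + 0.7521*p - 0.2322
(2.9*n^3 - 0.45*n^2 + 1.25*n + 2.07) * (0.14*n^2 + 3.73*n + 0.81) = 0.406*n^5 + 10.754*n^4 + 0.8455*n^3 + 4.5878*n^2 + 8.7336*n + 1.6767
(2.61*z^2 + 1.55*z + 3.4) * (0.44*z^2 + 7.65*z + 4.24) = 1.1484*z^4 + 20.6485*z^3 + 24.4199*z^2 + 32.582*z + 14.416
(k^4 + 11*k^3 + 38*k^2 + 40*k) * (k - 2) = k^5 + 9*k^4 + 16*k^3 - 36*k^2 - 80*k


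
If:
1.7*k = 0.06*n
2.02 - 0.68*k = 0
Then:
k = 2.97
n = 84.17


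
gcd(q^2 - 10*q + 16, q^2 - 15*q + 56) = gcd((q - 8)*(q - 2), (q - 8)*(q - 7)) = q - 8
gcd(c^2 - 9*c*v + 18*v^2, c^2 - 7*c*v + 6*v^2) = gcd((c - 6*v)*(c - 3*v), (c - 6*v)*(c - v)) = -c + 6*v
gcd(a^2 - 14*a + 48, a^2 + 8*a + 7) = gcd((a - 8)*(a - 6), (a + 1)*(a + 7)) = 1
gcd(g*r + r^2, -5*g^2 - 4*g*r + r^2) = g + r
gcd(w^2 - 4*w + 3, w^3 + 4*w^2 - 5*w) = w - 1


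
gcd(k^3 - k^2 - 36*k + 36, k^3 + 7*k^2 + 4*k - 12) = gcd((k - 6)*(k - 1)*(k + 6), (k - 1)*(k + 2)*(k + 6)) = k^2 + 5*k - 6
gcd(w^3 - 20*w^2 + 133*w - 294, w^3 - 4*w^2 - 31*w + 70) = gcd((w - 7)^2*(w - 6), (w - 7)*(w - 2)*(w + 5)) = w - 7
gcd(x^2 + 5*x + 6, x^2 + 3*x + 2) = x + 2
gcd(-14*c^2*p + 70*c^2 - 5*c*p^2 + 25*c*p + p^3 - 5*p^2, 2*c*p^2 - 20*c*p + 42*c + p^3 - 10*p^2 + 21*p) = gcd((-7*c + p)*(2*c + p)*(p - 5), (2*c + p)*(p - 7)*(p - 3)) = 2*c + p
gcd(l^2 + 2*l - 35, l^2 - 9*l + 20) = l - 5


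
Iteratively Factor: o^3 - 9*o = (o - 3)*(o^2 + 3*o) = (o - 3)*(o + 3)*(o)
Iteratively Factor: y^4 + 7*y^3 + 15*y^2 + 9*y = (y)*(y^3 + 7*y^2 + 15*y + 9) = y*(y + 1)*(y^2 + 6*y + 9) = y*(y + 1)*(y + 3)*(y + 3)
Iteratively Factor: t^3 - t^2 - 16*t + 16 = (t - 1)*(t^2 - 16) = (t - 1)*(t + 4)*(t - 4)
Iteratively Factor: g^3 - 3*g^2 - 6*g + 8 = (g - 1)*(g^2 - 2*g - 8) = (g - 4)*(g - 1)*(g + 2)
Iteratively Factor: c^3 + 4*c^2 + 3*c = (c + 3)*(c^2 + c) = c*(c + 3)*(c + 1)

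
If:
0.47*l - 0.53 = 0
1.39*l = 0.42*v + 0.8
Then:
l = 1.13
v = 1.83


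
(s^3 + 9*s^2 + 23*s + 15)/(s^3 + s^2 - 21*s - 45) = (s^2 + 6*s + 5)/(s^2 - 2*s - 15)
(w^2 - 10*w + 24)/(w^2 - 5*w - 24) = (-w^2 + 10*w - 24)/(-w^2 + 5*w + 24)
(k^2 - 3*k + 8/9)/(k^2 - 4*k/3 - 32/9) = (3*k - 1)/(3*k + 4)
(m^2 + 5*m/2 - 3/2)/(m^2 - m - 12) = (m - 1/2)/(m - 4)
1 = 1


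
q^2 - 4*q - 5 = (q - 5)*(q + 1)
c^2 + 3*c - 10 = (c - 2)*(c + 5)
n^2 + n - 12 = (n - 3)*(n + 4)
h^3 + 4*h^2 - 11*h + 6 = (h - 1)^2*(h + 6)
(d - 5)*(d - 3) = d^2 - 8*d + 15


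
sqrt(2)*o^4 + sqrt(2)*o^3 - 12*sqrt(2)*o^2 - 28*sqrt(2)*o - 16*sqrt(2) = (o - 4)*(o + 2)^2*(sqrt(2)*o + sqrt(2))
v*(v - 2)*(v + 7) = v^3 + 5*v^2 - 14*v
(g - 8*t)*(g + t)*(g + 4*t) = g^3 - 3*g^2*t - 36*g*t^2 - 32*t^3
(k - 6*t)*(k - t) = k^2 - 7*k*t + 6*t^2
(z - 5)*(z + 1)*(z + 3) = z^3 - z^2 - 17*z - 15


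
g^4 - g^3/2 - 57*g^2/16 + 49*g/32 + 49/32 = (g - 7/4)*(g - 1)*(g + 1/2)*(g + 7/4)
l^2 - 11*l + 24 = (l - 8)*(l - 3)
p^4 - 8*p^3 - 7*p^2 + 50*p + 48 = (p - 8)*(p - 3)*(p + 1)*(p + 2)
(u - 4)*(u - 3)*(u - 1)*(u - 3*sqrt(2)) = u^4 - 8*u^3 - 3*sqrt(2)*u^3 + 19*u^2 + 24*sqrt(2)*u^2 - 57*sqrt(2)*u - 12*u + 36*sqrt(2)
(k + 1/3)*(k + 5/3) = k^2 + 2*k + 5/9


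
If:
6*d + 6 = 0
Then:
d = -1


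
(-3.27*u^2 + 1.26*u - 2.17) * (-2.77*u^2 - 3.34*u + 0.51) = 9.0579*u^4 + 7.4316*u^3 + 0.134799999999999*u^2 + 7.8904*u - 1.1067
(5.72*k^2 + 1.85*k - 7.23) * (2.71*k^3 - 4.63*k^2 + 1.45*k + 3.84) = 15.5012*k^5 - 21.4701*k^4 - 19.8648*k^3 + 58.1222*k^2 - 3.3795*k - 27.7632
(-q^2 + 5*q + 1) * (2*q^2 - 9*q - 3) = -2*q^4 + 19*q^3 - 40*q^2 - 24*q - 3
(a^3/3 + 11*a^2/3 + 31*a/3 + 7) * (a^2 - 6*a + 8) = a^5/3 + 5*a^4/3 - 9*a^3 - 77*a^2/3 + 122*a/3 + 56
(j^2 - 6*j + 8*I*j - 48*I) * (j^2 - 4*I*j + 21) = j^4 - 6*j^3 + 4*I*j^3 + 53*j^2 - 24*I*j^2 - 318*j + 168*I*j - 1008*I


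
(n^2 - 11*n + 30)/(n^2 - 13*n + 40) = (n - 6)/(n - 8)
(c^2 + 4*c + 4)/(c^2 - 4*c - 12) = (c + 2)/(c - 6)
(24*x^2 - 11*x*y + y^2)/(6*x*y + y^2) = (24*x^2 - 11*x*y + y^2)/(y*(6*x + y))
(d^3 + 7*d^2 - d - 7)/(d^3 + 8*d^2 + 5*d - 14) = (d + 1)/(d + 2)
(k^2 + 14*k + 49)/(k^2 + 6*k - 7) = (k + 7)/(k - 1)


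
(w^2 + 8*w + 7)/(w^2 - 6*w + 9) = (w^2 + 8*w + 7)/(w^2 - 6*w + 9)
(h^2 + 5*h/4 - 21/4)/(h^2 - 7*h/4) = (h + 3)/h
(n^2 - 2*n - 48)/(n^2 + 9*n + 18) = (n - 8)/(n + 3)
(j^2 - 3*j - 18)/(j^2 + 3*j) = (j - 6)/j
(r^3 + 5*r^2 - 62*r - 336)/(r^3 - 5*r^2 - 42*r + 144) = (r + 7)/(r - 3)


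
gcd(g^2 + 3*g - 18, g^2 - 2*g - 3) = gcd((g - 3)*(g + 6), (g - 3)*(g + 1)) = g - 3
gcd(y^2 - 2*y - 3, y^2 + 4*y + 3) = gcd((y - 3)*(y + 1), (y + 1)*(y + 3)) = y + 1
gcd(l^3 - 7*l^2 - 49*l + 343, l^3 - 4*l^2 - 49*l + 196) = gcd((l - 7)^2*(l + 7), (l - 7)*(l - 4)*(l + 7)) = l^2 - 49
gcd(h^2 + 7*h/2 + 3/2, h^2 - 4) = 1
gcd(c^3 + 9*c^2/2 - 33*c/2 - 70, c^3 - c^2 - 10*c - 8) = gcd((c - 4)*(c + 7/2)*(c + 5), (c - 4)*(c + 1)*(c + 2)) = c - 4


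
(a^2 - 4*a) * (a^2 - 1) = a^4 - 4*a^3 - a^2 + 4*a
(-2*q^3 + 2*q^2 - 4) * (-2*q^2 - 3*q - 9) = 4*q^5 + 2*q^4 + 12*q^3 - 10*q^2 + 12*q + 36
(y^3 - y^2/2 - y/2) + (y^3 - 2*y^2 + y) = 2*y^3 - 5*y^2/2 + y/2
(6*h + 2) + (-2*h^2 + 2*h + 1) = -2*h^2 + 8*h + 3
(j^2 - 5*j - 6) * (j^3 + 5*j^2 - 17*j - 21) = j^5 - 48*j^3 + 34*j^2 + 207*j + 126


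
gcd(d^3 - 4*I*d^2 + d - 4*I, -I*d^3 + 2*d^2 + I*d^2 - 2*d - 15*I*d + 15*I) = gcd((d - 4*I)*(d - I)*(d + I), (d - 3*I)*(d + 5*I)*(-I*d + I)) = 1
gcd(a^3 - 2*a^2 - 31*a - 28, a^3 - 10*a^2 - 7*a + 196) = a^2 - 3*a - 28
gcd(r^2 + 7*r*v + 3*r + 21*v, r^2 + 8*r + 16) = 1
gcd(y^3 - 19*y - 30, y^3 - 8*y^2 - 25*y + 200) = y - 5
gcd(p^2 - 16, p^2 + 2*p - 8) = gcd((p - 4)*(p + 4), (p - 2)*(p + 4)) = p + 4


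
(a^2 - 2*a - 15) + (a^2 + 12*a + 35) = 2*a^2 + 10*a + 20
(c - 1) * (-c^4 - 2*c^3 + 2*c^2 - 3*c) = -c^5 - c^4 + 4*c^3 - 5*c^2 + 3*c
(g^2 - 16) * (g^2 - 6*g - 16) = g^4 - 6*g^3 - 32*g^2 + 96*g + 256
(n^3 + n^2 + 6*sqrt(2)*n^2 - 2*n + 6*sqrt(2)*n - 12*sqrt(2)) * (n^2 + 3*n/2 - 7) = n^5 + 5*n^4/2 + 6*sqrt(2)*n^4 - 15*n^3/2 + 15*sqrt(2)*n^3 - 45*sqrt(2)*n^2 - 10*n^2 - 60*sqrt(2)*n + 14*n + 84*sqrt(2)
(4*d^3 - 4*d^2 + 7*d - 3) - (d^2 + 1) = 4*d^3 - 5*d^2 + 7*d - 4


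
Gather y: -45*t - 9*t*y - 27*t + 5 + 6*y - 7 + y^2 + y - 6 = -72*t + y^2 + y*(7 - 9*t) - 8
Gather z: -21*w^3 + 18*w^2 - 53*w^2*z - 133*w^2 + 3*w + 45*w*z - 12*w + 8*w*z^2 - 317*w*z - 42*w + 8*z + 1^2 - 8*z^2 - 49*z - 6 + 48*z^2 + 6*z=-21*w^3 - 115*w^2 - 51*w + z^2*(8*w + 40) + z*(-53*w^2 - 272*w - 35) - 5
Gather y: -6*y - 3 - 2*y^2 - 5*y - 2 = -2*y^2 - 11*y - 5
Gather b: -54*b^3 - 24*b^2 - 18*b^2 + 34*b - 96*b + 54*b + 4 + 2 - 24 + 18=-54*b^3 - 42*b^2 - 8*b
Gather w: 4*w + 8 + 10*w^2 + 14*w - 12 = 10*w^2 + 18*w - 4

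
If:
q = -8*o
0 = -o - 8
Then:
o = -8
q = 64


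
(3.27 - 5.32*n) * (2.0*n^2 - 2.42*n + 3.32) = -10.64*n^3 + 19.4144*n^2 - 25.5758*n + 10.8564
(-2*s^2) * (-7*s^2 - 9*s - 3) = 14*s^4 + 18*s^3 + 6*s^2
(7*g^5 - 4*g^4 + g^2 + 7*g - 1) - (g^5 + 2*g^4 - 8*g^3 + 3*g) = 6*g^5 - 6*g^4 + 8*g^3 + g^2 + 4*g - 1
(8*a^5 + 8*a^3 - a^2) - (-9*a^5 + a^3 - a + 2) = 17*a^5 + 7*a^3 - a^2 + a - 2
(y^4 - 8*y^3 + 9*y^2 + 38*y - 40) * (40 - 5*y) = -5*y^5 + 80*y^4 - 365*y^3 + 170*y^2 + 1720*y - 1600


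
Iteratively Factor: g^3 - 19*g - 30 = (g + 3)*(g^2 - 3*g - 10) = (g - 5)*(g + 3)*(g + 2)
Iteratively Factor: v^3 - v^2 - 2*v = (v + 1)*(v^2 - 2*v) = (v - 2)*(v + 1)*(v)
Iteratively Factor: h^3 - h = (h + 1)*(h^2 - h) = (h - 1)*(h + 1)*(h)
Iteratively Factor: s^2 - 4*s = (s)*(s - 4)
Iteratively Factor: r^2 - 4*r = (r - 4)*(r)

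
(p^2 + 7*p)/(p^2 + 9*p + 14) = p/(p + 2)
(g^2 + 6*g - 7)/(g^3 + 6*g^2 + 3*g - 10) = (g + 7)/(g^2 + 7*g + 10)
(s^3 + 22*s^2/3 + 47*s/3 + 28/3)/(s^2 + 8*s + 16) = (3*s^2 + 10*s + 7)/(3*(s + 4))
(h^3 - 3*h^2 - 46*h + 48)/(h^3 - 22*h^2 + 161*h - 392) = (h^2 + 5*h - 6)/(h^2 - 14*h + 49)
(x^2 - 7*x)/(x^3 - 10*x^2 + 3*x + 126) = x/(x^2 - 3*x - 18)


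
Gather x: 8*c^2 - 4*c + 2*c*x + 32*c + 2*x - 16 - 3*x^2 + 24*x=8*c^2 + 28*c - 3*x^2 + x*(2*c + 26) - 16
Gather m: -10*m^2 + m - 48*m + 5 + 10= -10*m^2 - 47*m + 15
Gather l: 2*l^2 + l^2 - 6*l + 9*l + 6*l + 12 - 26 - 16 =3*l^2 + 9*l - 30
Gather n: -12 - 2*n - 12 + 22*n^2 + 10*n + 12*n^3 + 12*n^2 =12*n^3 + 34*n^2 + 8*n - 24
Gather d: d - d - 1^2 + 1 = 0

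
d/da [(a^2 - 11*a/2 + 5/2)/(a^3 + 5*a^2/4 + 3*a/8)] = 4*(-16*a^4 + 176*a^3 - 4*a^2 - 100*a - 15)/(a^2*(64*a^4 + 160*a^3 + 148*a^2 + 60*a + 9))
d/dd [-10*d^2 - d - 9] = -20*d - 1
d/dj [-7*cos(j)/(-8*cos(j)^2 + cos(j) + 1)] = 7*(9 - 8*sin(j)^2)*sin(j)/(-8*cos(j)^2 + cos(j) + 1)^2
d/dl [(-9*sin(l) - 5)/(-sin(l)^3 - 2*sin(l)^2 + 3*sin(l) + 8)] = -(18*sin(l)^3 + 33*sin(l)^2 + 20*sin(l) + 57)*cos(l)/(sin(l)^3 + 2*sin(l)^2 - 3*sin(l) - 8)^2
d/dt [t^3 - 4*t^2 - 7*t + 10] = 3*t^2 - 8*t - 7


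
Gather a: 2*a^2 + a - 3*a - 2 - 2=2*a^2 - 2*a - 4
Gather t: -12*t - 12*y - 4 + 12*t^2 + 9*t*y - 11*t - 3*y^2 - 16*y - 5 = 12*t^2 + t*(9*y - 23) - 3*y^2 - 28*y - 9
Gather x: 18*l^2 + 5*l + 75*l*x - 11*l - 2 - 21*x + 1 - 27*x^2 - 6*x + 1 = 18*l^2 - 6*l - 27*x^2 + x*(75*l - 27)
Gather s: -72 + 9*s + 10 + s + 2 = 10*s - 60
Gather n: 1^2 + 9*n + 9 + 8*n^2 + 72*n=8*n^2 + 81*n + 10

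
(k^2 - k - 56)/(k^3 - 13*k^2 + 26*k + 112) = (k + 7)/(k^2 - 5*k - 14)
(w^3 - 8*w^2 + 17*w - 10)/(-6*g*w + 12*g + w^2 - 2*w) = (w^2 - 6*w + 5)/(-6*g + w)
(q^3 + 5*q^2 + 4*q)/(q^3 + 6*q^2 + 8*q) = (q + 1)/(q + 2)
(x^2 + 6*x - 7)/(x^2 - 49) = (x - 1)/(x - 7)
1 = 1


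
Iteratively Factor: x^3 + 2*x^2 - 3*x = (x)*(x^2 + 2*x - 3) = x*(x - 1)*(x + 3)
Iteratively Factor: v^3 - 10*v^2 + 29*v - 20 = (v - 4)*(v^2 - 6*v + 5) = (v - 4)*(v - 1)*(v - 5)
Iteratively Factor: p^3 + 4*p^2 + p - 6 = (p + 3)*(p^2 + p - 2) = (p - 1)*(p + 3)*(p + 2)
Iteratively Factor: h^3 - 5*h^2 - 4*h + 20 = (h - 5)*(h^2 - 4) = (h - 5)*(h + 2)*(h - 2)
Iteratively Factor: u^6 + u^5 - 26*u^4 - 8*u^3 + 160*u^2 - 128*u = (u - 4)*(u^5 + 5*u^4 - 6*u^3 - 32*u^2 + 32*u) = (u - 4)*(u - 2)*(u^4 + 7*u^3 + 8*u^2 - 16*u) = (u - 4)*(u - 2)*(u + 4)*(u^3 + 3*u^2 - 4*u) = (u - 4)*(u - 2)*(u - 1)*(u + 4)*(u^2 + 4*u) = u*(u - 4)*(u - 2)*(u - 1)*(u + 4)*(u + 4)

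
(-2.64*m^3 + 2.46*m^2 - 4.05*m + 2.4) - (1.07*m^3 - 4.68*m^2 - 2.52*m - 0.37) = -3.71*m^3 + 7.14*m^2 - 1.53*m + 2.77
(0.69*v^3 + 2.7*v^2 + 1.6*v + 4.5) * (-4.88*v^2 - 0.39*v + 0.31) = -3.3672*v^5 - 13.4451*v^4 - 8.6471*v^3 - 21.747*v^2 - 1.259*v + 1.395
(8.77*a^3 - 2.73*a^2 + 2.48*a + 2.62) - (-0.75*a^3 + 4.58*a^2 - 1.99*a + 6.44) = 9.52*a^3 - 7.31*a^2 + 4.47*a - 3.82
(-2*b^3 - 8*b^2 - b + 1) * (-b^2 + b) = 2*b^5 + 6*b^4 - 7*b^3 - 2*b^2 + b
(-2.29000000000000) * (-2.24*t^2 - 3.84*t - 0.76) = 5.1296*t^2 + 8.7936*t + 1.7404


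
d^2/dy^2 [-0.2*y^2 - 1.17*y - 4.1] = -0.400000000000000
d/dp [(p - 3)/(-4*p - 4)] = -1/(p^2 + 2*p + 1)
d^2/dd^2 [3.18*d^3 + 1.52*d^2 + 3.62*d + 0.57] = 19.08*d + 3.04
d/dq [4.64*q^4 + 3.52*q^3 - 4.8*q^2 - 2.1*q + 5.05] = 18.56*q^3 + 10.56*q^2 - 9.6*q - 2.1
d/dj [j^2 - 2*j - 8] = 2*j - 2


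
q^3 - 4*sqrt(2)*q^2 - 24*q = q*(q - 6*sqrt(2))*(q + 2*sqrt(2))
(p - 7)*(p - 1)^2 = p^3 - 9*p^2 + 15*p - 7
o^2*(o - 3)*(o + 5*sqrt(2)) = o^4 - 3*o^3 + 5*sqrt(2)*o^3 - 15*sqrt(2)*o^2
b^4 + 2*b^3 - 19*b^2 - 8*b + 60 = (b - 3)*(b - 2)*(b + 2)*(b + 5)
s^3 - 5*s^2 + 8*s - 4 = (s - 2)^2*(s - 1)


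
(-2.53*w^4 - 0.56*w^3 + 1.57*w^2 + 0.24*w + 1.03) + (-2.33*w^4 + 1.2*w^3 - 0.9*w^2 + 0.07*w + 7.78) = -4.86*w^4 + 0.64*w^3 + 0.67*w^2 + 0.31*w + 8.81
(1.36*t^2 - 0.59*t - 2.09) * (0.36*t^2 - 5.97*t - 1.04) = 0.4896*t^4 - 8.3316*t^3 + 1.3555*t^2 + 13.0909*t + 2.1736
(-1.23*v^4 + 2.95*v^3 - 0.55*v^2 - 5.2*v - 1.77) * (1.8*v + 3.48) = -2.214*v^5 + 1.0296*v^4 + 9.276*v^3 - 11.274*v^2 - 21.282*v - 6.1596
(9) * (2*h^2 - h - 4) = 18*h^2 - 9*h - 36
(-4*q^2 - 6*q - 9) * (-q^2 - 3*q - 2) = 4*q^4 + 18*q^3 + 35*q^2 + 39*q + 18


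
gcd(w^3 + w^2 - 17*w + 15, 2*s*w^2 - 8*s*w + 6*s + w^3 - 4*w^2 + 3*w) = w^2 - 4*w + 3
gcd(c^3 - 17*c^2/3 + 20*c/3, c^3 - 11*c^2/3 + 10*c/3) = c^2 - 5*c/3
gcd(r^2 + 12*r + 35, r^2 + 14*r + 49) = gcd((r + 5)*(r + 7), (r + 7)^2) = r + 7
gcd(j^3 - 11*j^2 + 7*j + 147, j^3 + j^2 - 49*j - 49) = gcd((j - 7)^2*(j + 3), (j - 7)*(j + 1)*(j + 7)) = j - 7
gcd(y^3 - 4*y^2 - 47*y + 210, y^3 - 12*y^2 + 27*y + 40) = y - 5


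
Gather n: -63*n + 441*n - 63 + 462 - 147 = 378*n + 252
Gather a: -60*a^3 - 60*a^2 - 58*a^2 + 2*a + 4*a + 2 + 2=-60*a^3 - 118*a^2 + 6*a + 4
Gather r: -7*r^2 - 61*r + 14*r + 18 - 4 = -7*r^2 - 47*r + 14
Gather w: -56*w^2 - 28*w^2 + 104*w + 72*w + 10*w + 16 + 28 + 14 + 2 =-84*w^2 + 186*w + 60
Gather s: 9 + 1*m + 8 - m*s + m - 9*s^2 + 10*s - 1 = 2*m - 9*s^2 + s*(10 - m) + 16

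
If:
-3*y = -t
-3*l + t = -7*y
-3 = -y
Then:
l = 10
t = 9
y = 3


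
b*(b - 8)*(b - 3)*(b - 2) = b^4 - 13*b^3 + 46*b^2 - 48*b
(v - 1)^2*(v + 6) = v^3 + 4*v^2 - 11*v + 6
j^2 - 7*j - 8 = (j - 8)*(j + 1)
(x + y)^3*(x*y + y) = x^4*y + 3*x^3*y^2 + x^3*y + 3*x^2*y^3 + 3*x^2*y^2 + x*y^4 + 3*x*y^3 + y^4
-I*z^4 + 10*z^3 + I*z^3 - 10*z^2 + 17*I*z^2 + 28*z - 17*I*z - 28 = (z - I)*(z + 4*I)*(z + 7*I)*(-I*z + I)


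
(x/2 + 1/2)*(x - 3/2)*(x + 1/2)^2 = x^4/2 + x^3/4 - 7*x^2/8 - 13*x/16 - 3/16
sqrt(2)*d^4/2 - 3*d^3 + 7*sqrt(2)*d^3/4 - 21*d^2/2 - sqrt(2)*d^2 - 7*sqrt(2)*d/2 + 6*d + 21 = (d + 7/2)*(d - 3*sqrt(2))*(d - sqrt(2))*(sqrt(2)*d/2 + 1)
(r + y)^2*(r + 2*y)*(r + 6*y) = r^4 + 10*r^3*y + 29*r^2*y^2 + 32*r*y^3 + 12*y^4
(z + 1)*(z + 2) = z^2 + 3*z + 2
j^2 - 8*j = j*(j - 8)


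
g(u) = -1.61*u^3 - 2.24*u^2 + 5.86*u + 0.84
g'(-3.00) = -24.17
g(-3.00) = 6.57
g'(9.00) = -425.69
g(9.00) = -1301.55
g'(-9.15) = -357.53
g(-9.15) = 993.04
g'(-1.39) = 2.76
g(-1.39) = -7.31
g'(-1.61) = 0.55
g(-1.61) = -7.68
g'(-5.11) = -97.37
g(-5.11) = 127.23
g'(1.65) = -14.68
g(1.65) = -2.82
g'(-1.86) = -2.52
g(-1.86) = -7.45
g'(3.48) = -68.22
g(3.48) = -73.75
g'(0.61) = 1.33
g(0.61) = 3.22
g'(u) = -4.83*u^2 - 4.48*u + 5.86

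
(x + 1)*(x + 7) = x^2 + 8*x + 7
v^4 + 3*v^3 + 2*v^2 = v^2*(v + 1)*(v + 2)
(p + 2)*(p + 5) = p^2 + 7*p + 10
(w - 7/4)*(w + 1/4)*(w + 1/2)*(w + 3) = w^4 + 2*w^3 - 67*w^2/16 - 121*w/32 - 21/32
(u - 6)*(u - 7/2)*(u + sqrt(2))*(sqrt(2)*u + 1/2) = sqrt(2)*u^4 - 19*sqrt(2)*u^3/2 + 5*u^3/2 - 95*u^2/4 + 43*sqrt(2)*u^2/2 - 19*sqrt(2)*u/4 + 105*u/2 + 21*sqrt(2)/2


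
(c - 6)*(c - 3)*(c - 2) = c^3 - 11*c^2 + 36*c - 36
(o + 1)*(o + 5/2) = o^2 + 7*o/2 + 5/2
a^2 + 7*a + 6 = (a + 1)*(a + 6)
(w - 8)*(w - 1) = w^2 - 9*w + 8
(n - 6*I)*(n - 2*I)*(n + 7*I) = n^3 - I*n^2 + 44*n - 84*I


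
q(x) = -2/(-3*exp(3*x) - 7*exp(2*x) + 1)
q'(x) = -2*(9*exp(3*x) + 14*exp(2*x))/(-3*exp(3*x) - 7*exp(2*x) + 1)^2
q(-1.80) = -2.52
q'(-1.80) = -1.34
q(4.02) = 0.00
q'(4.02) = -0.00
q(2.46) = 0.00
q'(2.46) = -0.00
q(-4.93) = -2.00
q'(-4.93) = -0.00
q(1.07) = 0.02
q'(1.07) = -0.04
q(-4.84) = -2.00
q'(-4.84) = -0.00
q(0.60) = 0.05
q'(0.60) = -0.12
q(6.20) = 0.00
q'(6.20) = -0.00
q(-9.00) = -2.00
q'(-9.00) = 0.00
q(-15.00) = -2.00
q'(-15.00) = 0.00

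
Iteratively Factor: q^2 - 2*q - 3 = (q - 3)*(q + 1)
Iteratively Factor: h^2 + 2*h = (h)*(h + 2)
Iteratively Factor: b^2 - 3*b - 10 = (b + 2)*(b - 5)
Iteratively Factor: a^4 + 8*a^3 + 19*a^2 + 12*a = (a + 1)*(a^3 + 7*a^2 + 12*a) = a*(a + 1)*(a^2 + 7*a + 12) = a*(a + 1)*(a + 3)*(a + 4)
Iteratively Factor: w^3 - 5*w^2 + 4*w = (w - 4)*(w^2 - w) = w*(w - 4)*(w - 1)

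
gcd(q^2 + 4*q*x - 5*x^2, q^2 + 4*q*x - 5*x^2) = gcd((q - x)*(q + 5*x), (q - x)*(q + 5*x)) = -q^2 - 4*q*x + 5*x^2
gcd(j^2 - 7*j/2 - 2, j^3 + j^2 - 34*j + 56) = j - 4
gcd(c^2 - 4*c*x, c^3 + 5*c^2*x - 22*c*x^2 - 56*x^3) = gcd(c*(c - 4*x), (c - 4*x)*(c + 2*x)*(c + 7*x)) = -c + 4*x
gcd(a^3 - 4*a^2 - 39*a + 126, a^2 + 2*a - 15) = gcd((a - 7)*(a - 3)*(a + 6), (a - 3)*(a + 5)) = a - 3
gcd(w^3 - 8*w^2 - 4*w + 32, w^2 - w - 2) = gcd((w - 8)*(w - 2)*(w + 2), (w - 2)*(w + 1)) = w - 2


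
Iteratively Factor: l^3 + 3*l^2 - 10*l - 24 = (l + 4)*(l^2 - l - 6) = (l - 3)*(l + 4)*(l + 2)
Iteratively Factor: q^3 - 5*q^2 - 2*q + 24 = (q + 2)*(q^2 - 7*q + 12) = (q - 3)*(q + 2)*(q - 4)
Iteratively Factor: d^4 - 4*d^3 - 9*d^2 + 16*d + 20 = (d - 2)*(d^3 - 2*d^2 - 13*d - 10) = (d - 5)*(d - 2)*(d^2 + 3*d + 2) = (d - 5)*(d - 2)*(d + 1)*(d + 2)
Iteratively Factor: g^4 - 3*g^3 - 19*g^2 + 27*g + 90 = (g + 3)*(g^3 - 6*g^2 - g + 30) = (g + 2)*(g + 3)*(g^2 - 8*g + 15) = (g - 3)*(g + 2)*(g + 3)*(g - 5)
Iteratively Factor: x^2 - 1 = (x + 1)*(x - 1)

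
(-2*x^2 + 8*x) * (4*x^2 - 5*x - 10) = -8*x^4 + 42*x^3 - 20*x^2 - 80*x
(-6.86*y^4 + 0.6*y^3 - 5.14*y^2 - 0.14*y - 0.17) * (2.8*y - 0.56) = -19.208*y^5 + 5.5216*y^4 - 14.728*y^3 + 2.4864*y^2 - 0.3976*y + 0.0952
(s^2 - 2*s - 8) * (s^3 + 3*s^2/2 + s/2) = s^5 - s^4/2 - 21*s^3/2 - 13*s^2 - 4*s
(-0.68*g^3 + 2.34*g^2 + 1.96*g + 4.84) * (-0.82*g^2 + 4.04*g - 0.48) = 0.5576*g^5 - 4.666*g^4 + 8.1728*g^3 + 2.8264*g^2 + 18.6128*g - 2.3232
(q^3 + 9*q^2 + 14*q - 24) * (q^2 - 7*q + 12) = q^5 + 2*q^4 - 37*q^3 - 14*q^2 + 336*q - 288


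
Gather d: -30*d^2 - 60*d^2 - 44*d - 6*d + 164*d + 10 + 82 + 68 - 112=-90*d^2 + 114*d + 48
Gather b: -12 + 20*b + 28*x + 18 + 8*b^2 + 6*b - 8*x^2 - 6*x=8*b^2 + 26*b - 8*x^2 + 22*x + 6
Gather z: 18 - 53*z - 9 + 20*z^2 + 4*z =20*z^2 - 49*z + 9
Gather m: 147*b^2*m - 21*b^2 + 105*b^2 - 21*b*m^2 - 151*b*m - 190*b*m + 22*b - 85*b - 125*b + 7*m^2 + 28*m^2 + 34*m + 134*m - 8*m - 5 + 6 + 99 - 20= 84*b^2 - 188*b + m^2*(35 - 21*b) + m*(147*b^2 - 341*b + 160) + 80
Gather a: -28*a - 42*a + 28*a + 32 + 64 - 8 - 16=72 - 42*a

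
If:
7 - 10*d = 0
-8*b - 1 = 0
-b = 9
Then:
No Solution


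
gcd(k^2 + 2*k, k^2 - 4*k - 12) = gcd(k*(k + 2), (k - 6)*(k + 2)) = k + 2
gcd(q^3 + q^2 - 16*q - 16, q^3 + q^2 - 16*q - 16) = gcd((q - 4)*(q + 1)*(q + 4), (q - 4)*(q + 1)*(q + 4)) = q^3 + q^2 - 16*q - 16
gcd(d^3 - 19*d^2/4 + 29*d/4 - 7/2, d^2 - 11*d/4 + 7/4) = d^2 - 11*d/4 + 7/4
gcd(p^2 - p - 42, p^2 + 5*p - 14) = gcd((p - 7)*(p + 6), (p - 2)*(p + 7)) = 1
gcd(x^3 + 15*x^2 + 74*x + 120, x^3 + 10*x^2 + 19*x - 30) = x^2 + 11*x + 30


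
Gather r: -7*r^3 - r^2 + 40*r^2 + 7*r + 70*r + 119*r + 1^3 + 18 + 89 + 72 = -7*r^3 + 39*r^2 + 196*r + 180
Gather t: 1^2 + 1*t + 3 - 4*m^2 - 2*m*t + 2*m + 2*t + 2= -4*m^2 + 2*m + t*(3 - 2*m) + 6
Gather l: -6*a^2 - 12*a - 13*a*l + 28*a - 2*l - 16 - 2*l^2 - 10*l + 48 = -6*a^2 + 16*a - 2*l^2 + l*(-13*a - 12) + 32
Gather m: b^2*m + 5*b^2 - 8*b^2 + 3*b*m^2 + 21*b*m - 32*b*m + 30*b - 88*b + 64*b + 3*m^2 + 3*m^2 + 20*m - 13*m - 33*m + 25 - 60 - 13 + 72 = -3*b^2 + 6*b + m^2*(3*b + 6) + m*(b^2 - 11*b - 26) + 24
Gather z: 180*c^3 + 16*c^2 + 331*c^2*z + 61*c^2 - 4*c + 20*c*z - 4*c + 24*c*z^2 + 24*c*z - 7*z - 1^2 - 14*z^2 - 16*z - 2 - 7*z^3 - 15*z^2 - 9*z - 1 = 180*c^3 + 77*c^2 - 8*c - 7*z^3 + z^2*(24*c - 29) + z*(331*c^2 + 44*c - 32) - 4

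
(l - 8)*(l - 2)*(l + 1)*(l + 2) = l^4 - 7*l^3 - 12*l^2 + 28*l + 32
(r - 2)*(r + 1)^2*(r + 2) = r^4 + 2*r^3 - 3*r^2 - 8*r - 4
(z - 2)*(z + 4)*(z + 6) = z^3 + 8*z^2 + 4*z - 48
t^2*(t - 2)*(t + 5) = t^4 + 3*t^3 - 10*t^2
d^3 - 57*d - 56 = (d - 8)*(d + 1)*(d + 7)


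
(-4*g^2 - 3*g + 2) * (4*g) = -16*g^3 - 12*g^2 + 8*g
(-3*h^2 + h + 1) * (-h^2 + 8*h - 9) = 3*h^4 - 25*h^3 + 34*h^2 - h - 9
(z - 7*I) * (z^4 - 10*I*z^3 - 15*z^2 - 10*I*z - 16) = z^5 - 17*I*z^4 - 85*z^3 + 95*I*z^2 - 86*z + 112*I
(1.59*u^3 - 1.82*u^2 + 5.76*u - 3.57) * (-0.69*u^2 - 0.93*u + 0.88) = -1.0971*u^5 - 0.2229*u^4 - 0.8826*u^3 - 4.4951*u^2 + 8.3889*u - 3.1416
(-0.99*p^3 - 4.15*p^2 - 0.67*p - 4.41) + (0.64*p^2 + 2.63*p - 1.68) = -0.99*p^3 - 3.51*p^2 + 1.96*p - 6.09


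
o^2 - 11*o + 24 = (o - 8)*(o - 3)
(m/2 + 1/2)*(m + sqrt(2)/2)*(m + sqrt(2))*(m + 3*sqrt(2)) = m^4/2 + m^3/2 + 9*sqrt(2)*m^3/4 + 9*sqrt(2)*m^2/4 + 5*m^2 + 3*sqrt(2)*m/2 + 5*m + 3*sqrt(2)/2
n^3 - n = n*(n - 1)*(n + 1)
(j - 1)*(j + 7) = j^2 + 6*j - 7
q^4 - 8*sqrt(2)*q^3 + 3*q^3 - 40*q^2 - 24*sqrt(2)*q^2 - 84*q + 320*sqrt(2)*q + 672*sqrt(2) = (q - 6)*(q + 2)*(q + 7)*(q - 8*sqrt(2))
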